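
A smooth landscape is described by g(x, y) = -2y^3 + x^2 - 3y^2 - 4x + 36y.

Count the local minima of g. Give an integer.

g separates as a function of x plus a function of y, so ∇g=0 decouples.
∂g/∂x = 2(x - 2) = 0 at x ∈ {2}; ∂g/∂y = -6(y - 2)(y + 3) = 0 at y ∈ {-3, 2}.
The Hessian is diagonal: diag(g_xx, g_yy). Second derivatives: g_xx(2)=2; g_yy(-3)=30, g_yy(2)=-30.
Local minima occur where both diagonal entries positive: (2, -3). Count: 1.

1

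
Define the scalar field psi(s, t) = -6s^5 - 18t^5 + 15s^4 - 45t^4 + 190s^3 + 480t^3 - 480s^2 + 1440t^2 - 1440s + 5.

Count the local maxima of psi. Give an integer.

psi separates as a function of s plus a function of t, so ∇psi=0 decouples.
∂psi/∂s = -30(s - 4)(s - 3)(s + 1)(s + 4) = 0 at s ∈ {-4, -1, 3, 4}; ∂psi/∂t = -90t(t - 4)(t + 2)(t + 4) = 0 at t ∈ {-4, -2, 0, 4}.
The Hessian is diagonal: diag(psi_ss, psi_tt). Second derivatives: psi_ss(-4)=5040, psi_ss(-1)=-1800, psi_ss(3)=840, psi_ss(4)=-1200; psi_tt(-4)=5760, psi_tt(-2)=-2160, psi_tt(0)=2880, psi_tt(4)=-17280.
Local maxima occur where both diagonal entries negative: (-1, -2), (-1, 4), (4, -2), (4, 4). Count: 4.

4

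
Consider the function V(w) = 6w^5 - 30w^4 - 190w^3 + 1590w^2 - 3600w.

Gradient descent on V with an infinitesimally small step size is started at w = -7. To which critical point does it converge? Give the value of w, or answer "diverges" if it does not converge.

diverges

V'(w) = 30(w - 4)(w - 3)(w - 2)(w + 5), so V'(-7) = 59400.
Gradient descent moves in the -V' direction, i.e. w is decreasing.
There is no critical point below w=-7, and V' keeps the same sign, so the iterate runs off to −∞.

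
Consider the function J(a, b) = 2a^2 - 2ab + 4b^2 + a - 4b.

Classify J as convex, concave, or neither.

J is quadratic, so its Hessian is the constant matrix H = [[4, -2], [-2, 8]].
det(H) = 28, tr(H) = 12.
det(H) > 0 and tr(H) > 0, so H is positive definite everywhere: convex.

convex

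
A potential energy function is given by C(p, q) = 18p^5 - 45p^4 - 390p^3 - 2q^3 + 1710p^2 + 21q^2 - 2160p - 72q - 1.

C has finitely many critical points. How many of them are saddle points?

4

C separates as a function of p plus a function of q, so ∇C=0 decouples.
∂C/∂p = 90(p - 3)(p - 2)(p - 1)(p + 4) = 0 at p ∈ {-4, 1, 2, 3}; ∂C/∂q = -6(q - 4)(q - 3) = 0 at q ∈ {3, 4}.
The Hessian is diagonal: diag(C_pp, C_qq). Second derivatives: C_pp(-4)=-18900, C_pp(1)=900, C_pp(2)=-540, C_pp(3)=1260; C_qq(3)=6, C_qq(4)=-6.
Saddle points occur where the two diagonal entries have opposite signs: (-4, 3), (1, 4), (2, 3), (3, 4). Count: 4.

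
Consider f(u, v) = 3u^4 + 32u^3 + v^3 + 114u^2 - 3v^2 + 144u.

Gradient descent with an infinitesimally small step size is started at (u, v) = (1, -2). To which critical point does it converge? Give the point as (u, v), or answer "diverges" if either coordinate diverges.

f is separable, so gradient descent decouples: u follows -∂f/∂u, v follows -∂f/∂v.
∂f/∂u = 12(u + 1)(u + 3)(u + 4); at u=1 this is 480, so u decreases.
∂f/∂v = 3v(v - 2); at v=-2 this is 24, so v decreases.
The v-coordinate has no critical point in that direction and runs off to infinity.

diverges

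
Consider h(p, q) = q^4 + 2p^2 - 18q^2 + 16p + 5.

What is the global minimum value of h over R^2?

h(p,q) separates as A(p) + B(q) + 5, so its minimum is min A + min B + 5.
A'(p) = 4p + 16 vanishes at p ∈ {-4}; B'(q) = 4q(q - 3)(q + 3) vanishes at q ∈ {-3, 0, 3}.
Local minima of A (where A''>0): A(-4)=-32. Local minima of B: B(-3)=-81, B(3)=-81.
So the global minimum of h is A(-4) + B(-3) + 5 = -32 − 81 + 5 = -108, attained at (-4, -3).

-108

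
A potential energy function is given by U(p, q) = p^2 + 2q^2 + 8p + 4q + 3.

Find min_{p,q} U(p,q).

-15

U(p,q) separates as A(p) + B(q) + 3, so its minimum is min A + min B + 3.
A'(p) = 2p + 8 vanishes at p ∈ {-4}; B'(q) = 4q + 4 vanishes at q ∈ {-1}.
Local minima of A (where A''>0): A(-4)=-16. Local minima of B: B(-1)=-2.
So the global minimum of U is A(-4) + B(-1) + 3 = -16 − 2 + 3 = -15, attained at (-4, -1).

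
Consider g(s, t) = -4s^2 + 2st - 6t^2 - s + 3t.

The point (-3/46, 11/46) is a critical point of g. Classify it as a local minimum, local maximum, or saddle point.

The Hessian of g is constant: H = [[-8, 2], [2, -12]].
det(H) = (-8)·(-12) − 2² = 92.
det(H) > 0 and tr(H) = -20 < 0, so H is negative definite and the point is a local maximum.

local maximum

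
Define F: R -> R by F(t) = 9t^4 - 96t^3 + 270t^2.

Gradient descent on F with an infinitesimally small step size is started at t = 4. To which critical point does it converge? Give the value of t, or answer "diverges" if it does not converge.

F'(t) = 36t(t - 5)(t - 3), so F'(4) = -144.
Gradient descent moves in the -F' direction, i.e. t is increasing.
The nearest critical point in that direction is t = 5, where F'' = 360 > 0 (a local minimum). The iterate converges there.

5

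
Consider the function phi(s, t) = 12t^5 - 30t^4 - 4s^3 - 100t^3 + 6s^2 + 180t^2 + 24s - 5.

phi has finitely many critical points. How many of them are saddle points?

4

phi separates as a function of s plus a function of t, so ∇phi=0 decouples.
∂phi/∂s = -12(s - 2)(s + 1) = 0 at s ∈ {-1, 2}; ∂phi/∂t = 60t(t - 3)(t - 1)(t + 2) = 0 at t ∈ {-2, 0, 1, 3}.
The Hessian is diagonal: diag(phi_ss, phi_tt). Second derivatives: phi_ss(-1)=36, phi_ss(2)=-36; phi_tt(-2)=-1800, phi_tt(0)=360, phi_tt(1)=-360, phi_tt(3)=1800.
Saddle points occur where the two diagonal entries have opposite signs: (-1, -2), (-1, 1), (2, 0), (2, 3). Count: 4.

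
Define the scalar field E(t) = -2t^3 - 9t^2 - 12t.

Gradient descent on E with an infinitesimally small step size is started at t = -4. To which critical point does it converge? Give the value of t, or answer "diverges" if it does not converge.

E'(t) = -6(t + 1)(t + 2), so E'(-4) = -36.
Gradient descent moves in the -E' direction, i.e. t is increasing.
The nearest critical point in that direction is t = -2, where E'' = 6 > 0 (a local minimum). The iterate converges there.

-2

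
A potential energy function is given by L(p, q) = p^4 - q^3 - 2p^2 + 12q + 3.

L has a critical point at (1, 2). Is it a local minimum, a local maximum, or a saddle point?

The mixed partial ∂²L/∂p∂q is 0, so the Hessian at any point is diag(L_pp, L_qq) = diag(4(3p^2 - 1), -6q).
At (1, 2): H = diag(8, -12).
The eigenvalues have opposite signs, so H is indefinite: a saddle point.

saddle point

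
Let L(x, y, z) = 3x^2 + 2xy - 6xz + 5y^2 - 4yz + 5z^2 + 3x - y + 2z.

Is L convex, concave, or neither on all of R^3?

L is quadratic, so its Hessian is the constant matrix H = [[6, 2, -6], [2, 10, -4], [-6, -4, 10]].
Leading principal minors: 6, 56, 200.
All positive ⇒ H ≻ 0 ⇒ convex.

convex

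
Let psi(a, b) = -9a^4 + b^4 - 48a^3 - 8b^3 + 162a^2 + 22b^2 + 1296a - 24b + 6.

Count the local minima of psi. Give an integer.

2

psi separates as a function of a plus a function of b, so ∇psi=0 decouples.
∂psi/∂a = -36(a - 3)(a + 3)(a + 4) = 0 at a ∈ {-4, -3, 3}; ∂psi/∂b = 4(b - 3)(b - 2)(b - 1) = 0 at b ∈ {1, 2, 3}.
The Hessian is diagonal: diag(psi_aa, psi_bb). Second derivatives: psi_aa(-4)=-252, psi_aa(-3)=216, psi_aa(3)=-1512; psi_bb(1)=8, psi_bb(2)=-4, psi_bb(3)=8.
Local minima occur where both diagonal entries positive: (-3, 1), (-3, 3). Count: 2.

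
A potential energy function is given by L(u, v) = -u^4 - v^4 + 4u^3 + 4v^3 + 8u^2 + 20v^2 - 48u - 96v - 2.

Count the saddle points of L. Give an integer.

4

L separates as a function of u plus a function of v, so ∇L=0 decouples.
∂L/∂u = -4(u - 3)(u - 2)(u + 2) = 0 at u ∈ {-2, 2, 3}; ∂L/∂v = -4(v - 4)(v - 2)(v + 3) = 0 at v ∈ {-3, 2, 4}.
The Hessian is diagonal: diag(L_uu, L_vv). Second derivatives: L_uu(-2)=-80, L_uu(2)=16, L_uu(3)=-20; L_vv(-3)=-140, L_vv(2)=40, L_vv(4)=-56.
Saddle points occur where the two diagonal entries have opposite signs: (-2, 2), (2, -3), (2, 4), (3, 2). Count: 4.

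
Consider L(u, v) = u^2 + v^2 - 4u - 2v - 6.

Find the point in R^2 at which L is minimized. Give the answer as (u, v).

L(u,v) separates as P(u) + Q(v) − 6, so its minimum is min P + min Q − 6.
P'(u) = 2u - 4 vanishes at u ∈ {2}; Q'(v) = 2v - 2 vanishes at v ∈ {1}.
Local minima of P (where P''>0): P(2)=-4. Local minima of Q: Q(1)=-1.
So the global minimum of L is P(2) + Q(1) − 6 = -4 − 1 − 6 = -11, attained at (2, 1).

(2, 1)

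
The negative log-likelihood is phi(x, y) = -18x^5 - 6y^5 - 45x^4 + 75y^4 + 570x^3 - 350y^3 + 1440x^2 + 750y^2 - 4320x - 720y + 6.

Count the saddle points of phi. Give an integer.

8

phi separates as a function of x plus a function of y, so ∇phi=0 decouples.
∂phi/∂x = -90(x - 4)(x - 1)(x + 3)(x + 4) = 0 at x ∈ {-4, -3, 1, 4}; ∂phi/∂y = -30(y - 4)(y - 3)(y - 2)(y - 1) = 0 at y ∈ {1, 2, 3, 4}.
The Hessian is diagonal: diag(phi_xx, phi_yy). Second derivatives: phi_xx(-4)=3600, phi_xx(-3)=-2520, phi_xx(1)=5400, phi_xx(4)=-15120; phi_yy(1)=180, phi_yy(2)=-60, phi_yy(3)=60, phi_yy(4)=-180.
Saddle points occur where the two diagonal entries have opposite signs: (-4, 2), (-4, 4), (-3, 1), (-3, 3), (1, 2), (1, 4), (4, 1), (4, 3). Count: 8.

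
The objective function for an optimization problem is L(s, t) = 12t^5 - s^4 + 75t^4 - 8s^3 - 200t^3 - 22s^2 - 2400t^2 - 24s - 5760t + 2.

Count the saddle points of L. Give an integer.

6

L separates as a function of s plus a function of t, so ∇L=0 decouples.
∂L/∂s = -4(s + 1)(s + 2)(s + 3) = 0 at s ∈ {-3, -2, -1}; ∂L/∂t = 60(t - 4)(t + 2)(t + 3)(t + 4) = 0 at t ∈ {-4, -3, -2, 4}.
The Hessian is diagonal: diag(L_ss, L_tt). Second derivatives: L_ss(-3)=-8, L_ss(-2)=4, L_ss(-1)=-8; L_tt(-4)=-960, L_tt(-3)=420, L_tt(-2)=-720, L_tt(4)=20160.
Saddle points occur where the two diagonal entries have opposite signs: (-3, -3), (-3, 4), (-2, -4), (-2, -2), (-1, -3), (-1, 4). Count: 6.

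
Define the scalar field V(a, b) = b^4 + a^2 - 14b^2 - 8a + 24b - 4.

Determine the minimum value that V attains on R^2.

-137

V(a,b) separates as P(a) + Q(b) − 4, so its minimum is min P + min Q − 4.
P'(a) = 2a - 8 vanishes at a ∈ {4}; Q'(b) = 4(b - 2)(b - 1)(b + 3) vanishes at b ∈ {-3, 1, 2}.
Local minima of P (where P''>0): P(4)=-16. Local minima of Q: Q(-3)=-117, Q(2)=8.
So the global minimum of V is P(4) + Q(-3) − 4 = -16 − 117 − 4 = -137, attained at (4, -3).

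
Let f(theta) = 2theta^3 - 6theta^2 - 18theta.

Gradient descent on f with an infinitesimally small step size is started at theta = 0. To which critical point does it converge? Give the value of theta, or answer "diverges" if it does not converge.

f'(theta) = 6(theta - 3)(theta + 1), so f'(0) = -18.
Gradient descent moves in the -f' direction, i.e. theta is increasing.
The nearest critical point in that direction is theta = 3, where f'' = 24 > 0 (a local minimum). The iterate converges there.

3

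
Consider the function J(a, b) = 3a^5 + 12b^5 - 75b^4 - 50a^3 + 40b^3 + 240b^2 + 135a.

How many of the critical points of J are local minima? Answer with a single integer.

J separates as a function of a plus a function of b, so ∇J=0 decouples.
∂J/∂a = 15(a - 3)(a - 1)(a + 1)(a + 3) = 0 at a ∈ {-3, -1, 1, 3}; ∂J/∂b = 60b(b - 4)(b - 2)(b + 1) = 0 at b ∈ {-1, 0, 2, 4}.
The Hessian is diagonal: diag(J_aa, J_bb). Second derivatives: J_aa(-3)=-720, J_aa(-1)=240, J_aa(1)=-240, J_aa(3)=720; J_bb(-1)=-900, J_bb(0)=480, J_bb(2)=-720, J_bb(4)=2400.
Local minima occur where both diagonal entries positive: (-1, 0), (-1, 4), (3, 0), (3, 4). Count: 4.

4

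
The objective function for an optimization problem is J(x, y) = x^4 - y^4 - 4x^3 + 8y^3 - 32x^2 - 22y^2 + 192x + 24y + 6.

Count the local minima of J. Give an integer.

2

J separates as a function of x plus a function of y, so ∇J=0 decouples.
∂J/∂x = 4(x - 4)(x - 3)(x + 4) = 0 at x ∈ {-4, 3, 4}; ∂J/∂y = -4(y - 3)(y - 2)(y - 1) = 0 at y ∈ {1, 2, 3}.
The Hessian is diagonal: diag(J_xx, J_yy). Second derivatives: J_xx(-4)=224, J_xx(3)=-28, J_xx(4)=32; J_yy(1)=-8, J_yy(2)=4, J_yy(3)=-8.
Local minima occur where both diagonal entries positive: (-4, 2), (4, 2). Count: 2.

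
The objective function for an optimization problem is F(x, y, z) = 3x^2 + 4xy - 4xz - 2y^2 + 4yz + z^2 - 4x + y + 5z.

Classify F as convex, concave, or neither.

F is quadratic, so its Hessian is the constant matrix H = [[6, 4, -4], [4, -4, 4], [-4, 4, 2]].
Leading principal minors: 6, -40, -240.
Neither pattern holds ⇒ H is indefinite ⇒ neither convex nor concave.

neither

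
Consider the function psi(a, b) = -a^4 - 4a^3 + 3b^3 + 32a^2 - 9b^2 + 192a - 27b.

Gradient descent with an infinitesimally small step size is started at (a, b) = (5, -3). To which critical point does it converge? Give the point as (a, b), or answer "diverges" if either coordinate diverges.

psi is separable, so gradient descent decouples: a follows -∂psi/∂a, b follows -∂psi/∂b.
∂psi/∂a = -4(a - 4)(a + 3)(a + 4); at a=5 this is -288, so a increases.
∂psi/∂b = 9(b - 3)(b + 1); at b=-3 this is 108, so b decreases.
The a-coordinate has no critical point in that direction and runs off to infinity.

diverges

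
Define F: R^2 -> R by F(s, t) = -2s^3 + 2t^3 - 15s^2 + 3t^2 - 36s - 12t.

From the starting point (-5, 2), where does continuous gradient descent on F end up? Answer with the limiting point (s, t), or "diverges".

(-3, 1)

F is separable, so gradient descent decouples: s follows -∂F/∂s, t follows -∂F/∂t.
∂F/∂s = -6(s + 2)(s + 3); at s=-5 this is -36, so s increases.
∂F/∂t = 6(t - 1)(t + 2); at t=2 this is 24, so t decreases.
s converges to its nearest critical value -3 (a local min of the s-part); t converges to 1. The iterate converges to (-3, 1).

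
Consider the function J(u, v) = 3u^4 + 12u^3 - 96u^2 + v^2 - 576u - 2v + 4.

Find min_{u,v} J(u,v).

J(u,v) separates as P(u) + Q(v) + 4, so its minimum is min P + min Q + 4.
P'(u) = 12(u - 4)(u + 3)(u + 4) vanishes at u ∈ {-4, -3, 4}; Q'(v) = 2v - 2 vanishes at v ∈ {1}.
Local minima of P (where P''>0): P(-4)=768, P(4)=-2304. Local minima of Q: Q(1)=-1.
So the global minimum of J is P(4) + Q(1) + 4 = -2304 − 1 + 4 = -2301, attained at (4, 1).

-2301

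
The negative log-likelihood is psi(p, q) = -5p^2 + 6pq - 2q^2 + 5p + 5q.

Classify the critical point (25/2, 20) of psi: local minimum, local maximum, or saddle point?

The Hessian of psi is constant: H = [[-10, 6], [6, -4]].
det(H) = (-10)·(-4) − 6² = 4.
det(H) > 0 and tr(H) = -14 < 0, so H is negative definite and the point is a local maximum.

local maximum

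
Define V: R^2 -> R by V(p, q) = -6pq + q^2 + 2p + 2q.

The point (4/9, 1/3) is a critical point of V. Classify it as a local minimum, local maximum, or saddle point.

saddle point

The Hessian of V is constant: H = [[0, -6], [-6, 2]].
det(H) = 0·2 − (-6)² = -36.
Since det(H) < 0, H is indefinite and the critical point is a saddle point.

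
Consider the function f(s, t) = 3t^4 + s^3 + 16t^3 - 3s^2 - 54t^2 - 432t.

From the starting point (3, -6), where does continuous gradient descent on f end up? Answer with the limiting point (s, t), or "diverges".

f is separable, so gradient descent decouples: s follows -∂f/∂s, t follows -∂f/∂t.
∂f/∂s = 3s(s - 2); at s=3 this is 9, so s decreases.
∂f/∂t = 12(t - 3)(t + 3)(t + 4); at t=-6 this is -648, so t increases.
s converges to its nearest critical value 2 (a local min of the s-part); t converges to -4. The iterate converges to (2, -4).

(2, -4)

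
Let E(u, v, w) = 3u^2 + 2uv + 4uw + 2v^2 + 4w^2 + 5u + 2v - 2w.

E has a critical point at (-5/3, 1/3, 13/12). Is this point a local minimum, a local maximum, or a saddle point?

local minimum

The Hessian is constant: H = [[6, 2, 4], [2, 4, 0], [4, 0, 8]].
Leading principal minors: Δ₁ = 6, Δ₂ = 20, Δ₃ = 96.
All leading minors are positive, so H is positive definite: a local minimum.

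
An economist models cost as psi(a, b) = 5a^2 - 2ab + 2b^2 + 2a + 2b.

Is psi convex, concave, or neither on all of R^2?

convex

psi is quadratic, so its Hessian is the constant matrix H = [[10, -2], [-2, 4]].
det(H) = 36, tr(H) = 14.
det(H) > 0 and tr(H) > 0, so H is positive definite everywhere: convex.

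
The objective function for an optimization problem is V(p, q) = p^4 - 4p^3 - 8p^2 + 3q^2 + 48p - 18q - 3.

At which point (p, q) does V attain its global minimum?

(-2, 3)

V(p,q) separates as A(p) + B(q) − 3, so its minimum is min A + min B − 3.
A'(p) = 4(p - 3)(p - 2)(p + 2) vanishes at p ∈ {-2, 2, 3}; B'(q) = 6q - 18 vanishes at q ∈ {3}.
Local minima of A (where A''>0): A(-2)=-80, A(3)=45. Local minima of B: B(3)=-27.
So the global minimum of V is A(-2) + B(3) − 3 = -80 − 27 − 3 = -110, attained at (-2, 3).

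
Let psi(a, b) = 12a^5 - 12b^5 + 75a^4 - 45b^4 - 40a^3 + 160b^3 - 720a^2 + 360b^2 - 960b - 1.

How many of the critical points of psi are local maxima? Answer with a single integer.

4

psi separates as a function of a plus a function of b, so ∇psi=0 decouples.
∂psi/∂a = 60a(a - 2)(a + 3)(a + 4) = 0 at a ∈ {-4, -3, 0, 2}; ∂psi/∂b = -60(b - 2)(b - 1)(b + 2)(b + 4) = 0 at b ∈ {-4, -2, 1, 2}.
The Hessian is diagonal: diag(psi_aa, psi_bb). Second derivatives: psi_aa(-4)=-1440, psi_aa(-3)=900, psi_aa(0)=-1440, psi_aa(2)=3600; psi_bb(-4)=3600, psi_bb(-2)=-1440, psi_bb(1)=900, psi_bb(2)=-1440.
Local maxima occur where both diagonal entries negative: (-4, -2), (-4, 2), (0, -2), (0, 2). Count: 4.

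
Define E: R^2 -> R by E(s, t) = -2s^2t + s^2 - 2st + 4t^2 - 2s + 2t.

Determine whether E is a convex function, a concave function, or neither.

The term -2s^2t is cubic, so the Hessian is not constant.
∂²E/∂s² = -4t + 2, which takes both signs as t varies (negative for sufficiently large t). A diagonal entry of the Hessian changing sign means the Hessian is neither positive- nor negative-semidefinite on all of R^2.

neither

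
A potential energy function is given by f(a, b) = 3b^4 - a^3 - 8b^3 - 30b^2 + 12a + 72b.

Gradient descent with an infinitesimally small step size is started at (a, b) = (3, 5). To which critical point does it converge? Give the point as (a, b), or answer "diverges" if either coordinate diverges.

f is separable, so gradient descent decouples: a follows -∂f/∂a, b follows -∂f/∂b.
∂f/∂a = -3(a - 2)(a + 2); at a=3 this is -15, so a increases.
∂f/∂b = 12(b - 3)(b - 1)(b + 2); at b=5 this is 672, so b decreases.
The a-coordinate has no critical point in that direction and runs off to infinity.

diverges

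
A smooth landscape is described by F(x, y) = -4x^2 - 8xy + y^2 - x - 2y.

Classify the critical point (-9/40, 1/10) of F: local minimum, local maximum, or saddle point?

The Hessian of F is constant: H = [[-8, -8], [-8, 2]].
det(H) = (-8)·2 − (-8)² = -80.
Since det(H) < 0, H is indefinite and the critical point is a saddle point.

saddle point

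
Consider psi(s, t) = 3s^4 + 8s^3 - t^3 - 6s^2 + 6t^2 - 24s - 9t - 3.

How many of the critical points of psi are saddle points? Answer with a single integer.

psi separates as a function of s plus a function of t, so ∇psi=0 decouples.
∂psi/∂s = 12(s - 1)(s + 1)(s + 2) = 0 at s ∈ {-2, -1, 1}; ∂psi/∂t = -3(t - 3)(t - 1) = 0 at t ∈ {1, 3}.
The Hessian is diagonal: diag(psi_ss, psi_tt). Second derivatives: psi_ss(-2)=36, psi_ss(-1)=-24, psi_ss(1)=72; psi_tt(1)=6, psi_tt(3)=-6.
Saddle points occur where the two diagonal entries have opposite signs: (-2, 3), (-1, 1), (1, 3). Count: 3.

3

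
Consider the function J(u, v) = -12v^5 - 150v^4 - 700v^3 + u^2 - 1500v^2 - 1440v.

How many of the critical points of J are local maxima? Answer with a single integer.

J separates as a function of u plus a function of v, so ∇J=0 decouples.
∂J/∂u = 2u = 0 at u ∈ {0}; ∂J/∂v = -60(v + 1)(v + 2)(v + 3)(v + 4) = 0 at v ∈ {-4, -3, -2, -1}.
The Hessian is diagonal: diag(J_uu, J_vv). Second derivatives: J_uu(0)=2; J_vv(-4)=360, J_vv(-3)=-120, J_vv(-2)=120, J_vv(-1)=-360.
Local maxima occur where both diagonal entries negative: none. Count: 0.

0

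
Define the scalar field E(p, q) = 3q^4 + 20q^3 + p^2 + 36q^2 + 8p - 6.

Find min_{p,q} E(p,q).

E(p,q) separates as A(p) + B(q) − 6, so its minimum is min A + min B − 6.
A'(p) = 2p + 8 vanishes at p ∈ {-4}; B'(q) = 12q(q + 2)(q + 3) vanishes at q ∈ {-3, -2, 0}.
Local minima of A (where A''>0): A(-4)=-16. Local minima of B: B(-3)=27, B(0)=0.
So the global minimum of E is A(-4) + B(0) − 6 = -16 + 0 − 6 = -22, attained at (-4, 0).

-22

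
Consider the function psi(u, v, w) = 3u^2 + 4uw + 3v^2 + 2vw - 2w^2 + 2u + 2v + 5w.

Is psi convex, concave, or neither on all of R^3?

psi is quadratic, so its Hessian is the constant matrix H = [[6, 0, 4], [0, 6, 2], [4, 2, -4]].
Leading principal minors: 6, 36, -264.
Neither pattern holds ⇒ H is indefinite ⇒ neither convex nor concave.

neither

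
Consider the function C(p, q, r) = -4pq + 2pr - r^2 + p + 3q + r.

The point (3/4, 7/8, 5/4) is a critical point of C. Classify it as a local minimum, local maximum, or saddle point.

The Hessian is constant: H = [[0, -4, 2], [-4, 0, 0], [2, 0, -2]].
Leading principal minors: Δ₁ = 0, Δ₂ = -16, Δ₃ = 32.
The minors fit neither the all-positive nor the alternating-sign pattern, so H is indefinite: a saddle point.

saddle point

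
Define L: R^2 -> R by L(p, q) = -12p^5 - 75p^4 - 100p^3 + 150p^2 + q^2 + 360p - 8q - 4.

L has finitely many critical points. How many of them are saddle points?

L separates as a function of p plus a function of q, so ∇L=0 decouples.
∂L/∂p = -60(p - 1)(p + 1)(p + 2)(p + 3) = 0 at p ∈ {-3, -2, -1, 1}; ∂L/∂q = 2(q - 4) = 0 at q ∈ {4}.
The Hessian is diagonal: diag(L_pp, L_qq). Second derivatives: L_pp(-3)=480, L_pp(-2)=-180, L_pp(-1)=240, L_pp(1)=-1440; L_qq(4)=2.
Saddle points occur where the two diagonal entries have opposite signs: (-2, 4), (1, 4). Count: 2.

2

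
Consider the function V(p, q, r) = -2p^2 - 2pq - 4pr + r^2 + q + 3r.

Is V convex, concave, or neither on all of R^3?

neither

V is quadratic, so its Hessian is the constant matrix H = [[-4, -2, -4], [-2, 0, 0], [-4, 0, 2]].
Leading principal minors: -4, -4, -8.
Neither pattern holds ⇒ H is indefinite ⇒ neither convex nor concave.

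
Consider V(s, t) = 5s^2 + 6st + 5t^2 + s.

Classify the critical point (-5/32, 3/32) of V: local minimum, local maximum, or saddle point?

local minimum

The Hessian of V is constant: H = [[10, 6], [6, 10]].
det(H) = 10·10 − 6² = 64.
det(H) > 0 and tr(H) = 20 > 0, so H is positive definite and the point is a local minimum.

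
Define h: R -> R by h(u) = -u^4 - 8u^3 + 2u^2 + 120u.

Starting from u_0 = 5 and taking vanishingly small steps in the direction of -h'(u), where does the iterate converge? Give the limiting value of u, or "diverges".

h'(u) = -4(u - 2)(u + 3)(u + 5), so h'(5) = -960.
Gradient descent moves in the -h' direction, i.e. u is increasing.
There is no critical point above u=5, and h' keeps the same sign, so the iterate runs off to +∞.

diverges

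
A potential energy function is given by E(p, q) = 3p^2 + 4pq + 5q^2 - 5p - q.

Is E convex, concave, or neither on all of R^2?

convex

E is quadratic, so its Hessian is the constant matrix H = [[6, 4], [4, 10]].
det(H) = 44, tr(H) = 16.
det(H) > 0 and tr(H) > 0, so H is positive definite everywhere: convex.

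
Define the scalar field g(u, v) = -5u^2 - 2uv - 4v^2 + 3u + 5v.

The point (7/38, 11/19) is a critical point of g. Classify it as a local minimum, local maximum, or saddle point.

local maximum

The Hessian of g is constant: H = [[-10, -2], [-2, -8]].
det(H) = (-10)·(-8) − (-2)² = 76.
det(H) > 0 and tr(H) = -18 < 0, so H is negative definite and the point is a local maximum.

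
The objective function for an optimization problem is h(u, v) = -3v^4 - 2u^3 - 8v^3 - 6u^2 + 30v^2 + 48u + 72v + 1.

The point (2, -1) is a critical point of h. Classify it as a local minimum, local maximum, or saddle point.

saddle point

The mixed partial ∂²h/∂u∂v is 0, so the Hessian at any point is diag(h_uu, h_vv) = diag(-12(u + 1), 12(-3v^2 - 4v + 5)).
At (2, -1): H = diag(-36, 72).
The eigenvalues have opposite signs, so H is indefinite: a saddle point.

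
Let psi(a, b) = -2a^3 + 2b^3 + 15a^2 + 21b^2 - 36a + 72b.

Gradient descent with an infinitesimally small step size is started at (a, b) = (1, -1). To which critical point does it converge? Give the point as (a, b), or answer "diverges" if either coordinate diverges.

psi is separable, so gradient descent decouples: a follows -∂psi/∂a, b follows -∂psi/∂b.
∂psi/∂a = -6(a - 3)(a - 2); at a=1 this is -12, so a increases.
∂psi/∂b = 6(b + 3)(b + 4); at b=-1 this is 36, so b decreases.
a converges to its nearest critical value 2 (a local min of the a-part); b converges to -3. The iterate converges to (2, -3).

(2, -3)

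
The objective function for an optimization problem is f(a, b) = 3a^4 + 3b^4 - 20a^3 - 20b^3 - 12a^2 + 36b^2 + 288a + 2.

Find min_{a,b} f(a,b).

f(a,b) separates as P(a) + Q(b) + 2, so its minimum is min P + min Q + 2.
P'(a) = 12(a - 4)(a - 3)(a + 2) vanishes at a ∈ {-2, 3, 4}; Q'(b) = 12b(b - 3)(b - 2) vanishes at b ∈ {0, 2, 3}.
Local minima of P (where P''>0): P(-2)=-416, P(4)=448. Local minima of Q: Q(0)=0, Q(3)=27.
So the global minimum of f is P(-2) + Q(0) + 2 = -416 + 0 + 2 = -414, attained at (-2, 0).

-414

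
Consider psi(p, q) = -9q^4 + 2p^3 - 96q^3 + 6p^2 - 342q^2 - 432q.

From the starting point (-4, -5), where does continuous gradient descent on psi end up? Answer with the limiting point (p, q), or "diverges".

psi is separable, so gradient descent decouples: p follows -∂psi/∂p, q follows -∂psi/∂q.
∂psi/∂p = 6p(p + 2); at p=-4 this is 48, so p decreases.
∂psi/∂q = -36(q + 1)(q + 3)(q + 4); at q=-5 this is 288, so q decreases.
The p-coordinate has no critical point in that direction and runs off to infinity.

diverges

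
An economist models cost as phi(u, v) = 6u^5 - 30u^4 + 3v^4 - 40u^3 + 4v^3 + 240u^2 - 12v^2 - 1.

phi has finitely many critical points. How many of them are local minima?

phi separates as a function of u plus a function of v, so ∇phi=0 decouples.
∂phi/∂u = 30u(u - 4)(u - 2)(u + 2) = 0 at u ∈ {-2, 0, 2, 4}; ∂phi/∂v = 12v(v - 1)(v + 2) = 0 at v ∈ {-2, 0, 1}.
The Hessian is diagonal: diag(phi_uu, phi_vv). Second derivatives: phi_uu(-2)=-1440, phi_uu(0)=480, phi_uu(2)=-480, phi_uu(4)=1440; phi_vv(-2)=72, phi_vv(0)=-24, phi_vv(1)=36.
Local minima occur where both diagonal entries positive: (0, -2), (0, 1), (4, -2), (4, 1). Count: 4.

4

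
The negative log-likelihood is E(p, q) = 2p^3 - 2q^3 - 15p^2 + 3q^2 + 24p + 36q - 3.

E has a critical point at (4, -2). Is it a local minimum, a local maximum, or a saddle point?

local minimum

The mixed partial ∂²E/∂p∂q is 0, so the Hessian at any point is diag(E_pp, E_qq) = diag(6(2p - 5), 6(-2q + 1)).
At (4, -2): H = diag(18, 30).
Both eigenvalues are positive, so H is positive definite: a local minimum.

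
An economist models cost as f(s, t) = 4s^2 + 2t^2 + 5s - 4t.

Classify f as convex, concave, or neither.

f is quadratic, so its Hessian is the constant matrix H = [[8, 0], [0, 4]].
det(H) = 32, tr(H) = 12.
det(H) > 0 and tr(H) > 0, so H is positive definite everywhere: convex.

convex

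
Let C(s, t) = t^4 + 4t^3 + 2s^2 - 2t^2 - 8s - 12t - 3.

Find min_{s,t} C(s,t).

C(s,t) separates as P(s) + Q(t) − 3, so its minimum is min P + min Q − 3.
P'(s) = 4s - 8 vanishes at s ∈ {2}; Q'(t) = 4(t - 1)(t + 1)(t + 3) vanishes at t ∈ {-3, -1, 1}.
Local minima of P (where P''>0): P(2)=-8. Local minima of Q: Q(-3)=-9, Q(1)=-9.
So the global minimum of C is P(2) + Q(-3) − 3 = -8 − 9 − 3 = -20, attained at (2, -3).

-20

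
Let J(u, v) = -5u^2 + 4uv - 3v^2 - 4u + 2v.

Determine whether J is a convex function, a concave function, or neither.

J is quadratic, so its Hessian is the constant matrix H = [[-10, 4], [4, -6]].
det(H) = 44, tr(H) = -16.
det(H) > 0 and tr(H) < 0, so H is negative definite everywhere: concave.

concave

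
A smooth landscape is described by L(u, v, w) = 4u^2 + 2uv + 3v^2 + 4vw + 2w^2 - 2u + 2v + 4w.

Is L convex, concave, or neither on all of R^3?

L is quadratic, so its Hessian is the constant matrix H = [[8, 2, 0], [2, 6, 4], [0, 4, 4]].
Leading principal minors: 8, 44, 48.
All positive ⇒ H ≻ 0 ⇒ convex.

convex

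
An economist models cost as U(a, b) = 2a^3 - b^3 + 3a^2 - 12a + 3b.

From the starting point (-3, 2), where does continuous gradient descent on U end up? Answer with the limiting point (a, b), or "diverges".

U is separable, so gradient descent decouples: a follows -∂U/∂a, b follows -∂U/∂b.
∂U/∂a = 6(a - 1)(a + 2); at a=-3 this is 24, so a decreases.
∂U/∂b = -3(b - 1)(b + 1); at b=2 this is -9, so b increases.
The a-coordinate has no critical point in that direction and runs off to infinity.

diverges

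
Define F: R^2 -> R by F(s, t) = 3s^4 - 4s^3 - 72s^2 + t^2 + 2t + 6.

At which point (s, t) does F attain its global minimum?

F(s,t) separates as P(s) + Q(t) + 6, so its minimum is min P + min Q + 6.
P'(s) = 12s(s - 4)(s + 3) vanishes at s ∈ {-3, 0, 4}; Q'(t) = 2(t + 1) vanishes at t ∈ {-1}.
Local minima of P (where P''>0): P(-3)=-297, P(4)=-640. Local minima of Q: Q(-1)=-1.
So the global minimum of F is P(4) + Q(-1) + 6 = -640 − 1 + 6 = -635, attained at (4, -1).

(4, -1)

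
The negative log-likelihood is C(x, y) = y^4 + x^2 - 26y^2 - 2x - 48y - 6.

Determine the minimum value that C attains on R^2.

C(x,y) separates as P(x) + Q(y) − 6, so its minimum is min P + min Q − 6.
P'(x) = 2x - 2 vanishes at x ∈ {1}; Q'(y) = 4(y - 4)(y + 1)(y + 3) vanishes at y ∈ {-3, -1, 4}.
Local minima of P (where P''>0): P(1)=-1. Local minima of Q: Q(-3)=-9, Q(4)=-352.
So the global minimum of C is P(1) + Q(4) − 6 = -1 − 352 − 6 = -359, attained at (1, 4).

-359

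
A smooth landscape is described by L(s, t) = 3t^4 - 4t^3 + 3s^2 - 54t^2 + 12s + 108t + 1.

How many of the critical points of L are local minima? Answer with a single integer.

L separates as a function of s plus a function of t, so ∇L=0 decouples.
∂L/∂s = 6(s + 2) = 0 at s ∈ {-2}; ∂L/∂t = 12(t - 3)(t - 1)(t + 3) = 0 at t ∈ {-3, 1, 3}.
The Hessian is diagonal: diag(L_ss, L_tt). Second derivatives: L_ss(-2)=6; L_tt(-3)=288, L_tt(1)=-96, L_tt(3)=144.
Local minima occur where both diagonal entries positive: (-2, -3), (-2, 3). Count: 2.

2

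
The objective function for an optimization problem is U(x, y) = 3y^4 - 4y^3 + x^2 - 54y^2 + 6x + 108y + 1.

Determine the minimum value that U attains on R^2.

U(x,y) separates as P(x) + Q(y) + 1, so its minimum is min P + min Q + 1.
P'(x) = 2x + 6 vanishes at x ∈ {-3}; Q'(y) = 12(y - 3)(y - 1)(y + 3) vanishes at y ∈ {-3, 1, 3}.
Local minima of P (where P''>0): P(-3)=-9. Local minima of Q: Q(-3)=-459, Q(3)=-27.
So the global minimum of U is P(-3) + Q(-3) + 1 = -9 − 459 + 1 = -467, attained at (-3, -3).

-467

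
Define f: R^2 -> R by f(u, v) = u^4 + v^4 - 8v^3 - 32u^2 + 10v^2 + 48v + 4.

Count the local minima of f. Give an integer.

f separates as a function of u plus a function of v, so ∇f=0 decouples.
∂f/∂u = 4u(u - 4)(u + 4) = 0 at u ∈ {-4, 0, 4}; ∂f/∂v = 4(v - 4)(v - 3)(v + 1) = 0 at v ∈ {-1, 3, 4}.
The Hessian is diagonal: diag(f_uu, f_vv). Second derivatives: f_uu(-4)=128, f_uu(0)=-64, f_uu(4)=128; f_vv(-1)=80, f_vv(3)=-16, f_vv(4)=20.
Local minima occur where both diagonal entries positive: (-4, -1), (-4, 4), (4, -1), (4, 4). Count: 4.

4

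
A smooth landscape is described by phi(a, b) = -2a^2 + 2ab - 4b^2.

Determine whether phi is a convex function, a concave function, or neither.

concave

phi is quadratic, so its Hessian is the constant matrix H = [[-4, 2], [2, -8]].
det(H) = 28, tr(H) = -12.
det(H) > 0 and tr(H) < 0, so H is negative definite everywhere: concave.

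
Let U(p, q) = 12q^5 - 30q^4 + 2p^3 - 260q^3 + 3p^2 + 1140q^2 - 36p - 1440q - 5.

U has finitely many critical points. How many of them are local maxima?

U separates as a function of p plus a function of q, so ∇U=0 decouples.
∂U/∂p = 6(p - 2)(p + 3) = 0 at p ∈ {-3, 2}; ∂U/∂q = 60(q - 3)(q - 2)(q - 1)(q + 4) = 0 at q ∈ {-4, 1, 2, 3}.
The Hessian is diagonal: diag(U_pp, U_qq). Second derivatives: U_pp(-3)=-30, U_pp(2)=30; U_qq(-4)=-12600, U_qq(1)=600, U_qq(2)=-360, U_qq(3)=840.
Local maxima occur where both diagonal entries negative: (-3, -4), (-3, 2). Count: 2.

2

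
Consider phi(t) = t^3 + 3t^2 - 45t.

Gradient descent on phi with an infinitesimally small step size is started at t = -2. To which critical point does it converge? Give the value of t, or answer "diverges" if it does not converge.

phi'(t) = 3(t - 3)(t + 5), so phi'(-2) = -45.
Gradient descent moves in the -phi' direction, i.e. t is increasing.
The nearest critical point in that direction is t = 3, where phi'' = 24 > 0 (a local minimum). The iterate converges there.

3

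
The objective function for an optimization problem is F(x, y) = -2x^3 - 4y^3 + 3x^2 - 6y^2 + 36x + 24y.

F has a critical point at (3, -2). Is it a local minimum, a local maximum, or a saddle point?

saddle point

The mixed partial ∂²F/∂x∂y is 0, so the Hessian at any point is diag(F_xx, F_yy) = diag(6(-2x + 1), -12(2y + 1)).
At (3, -2): H = diag(-30, 36).
The eigenvalues have opposite signs, so H is indefinite: a saddle point.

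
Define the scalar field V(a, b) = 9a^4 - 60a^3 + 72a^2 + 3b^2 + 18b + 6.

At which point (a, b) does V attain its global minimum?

(4, -3)

V(a,b) separates as P(a) + Q(b) + 6, so its minimum is min P + min Q + 6.
P'(a) = 36a(a - 4)(a - 1) vanishes at a ∈ {0, 1, 4}; Q'(b) = 6b + 18 vanishes at b ∈ {-3}.
Local minima of P (where P''>0): P(0)=0, P(4)=-384. Local minima of Q: Q(-3)=-27.
So the global minimum of V is P(4) + Q(-3) + 6 = -384 − 27 + 6 = -405, attained at (4, -3).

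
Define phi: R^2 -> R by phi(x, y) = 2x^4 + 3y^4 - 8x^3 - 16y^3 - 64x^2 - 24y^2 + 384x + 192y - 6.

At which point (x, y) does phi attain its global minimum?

(-4, -2)

phi(x,y) separates as P(x) + Q(y) − 6, so its minimum is min P + min Q − 6.
P'(x) = 8(x - 4)(x - 3)(x + 4) vanishes at x ∈ {-4, 3, 4}; Q'(y) = 12(y - 4)(y - 2)(y + 2) vanishes at y ∈ {-2, 2, 4}.
Local minima of P (where P''>0): P(-4)=-1536, P(4)=512. Local minima of Q: Q(-2)=-304, Q(4)=128.
So the global minimum of phi is P(-4) + Q(-2) − 6 = -1536 − 304 − 6 = -1846, attained at (-4, -2).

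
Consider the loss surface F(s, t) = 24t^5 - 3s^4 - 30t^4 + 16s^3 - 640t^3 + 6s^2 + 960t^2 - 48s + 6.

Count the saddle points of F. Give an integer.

6

F separates as a function of s plus a function of t, so ∇F=0 decouples.
∂F/∂s = -12(s - 4)(s - 1)(s + 1) = 0 at s ∈ {-1, 1, 4}; ∂F/∂t = 120t(t - 4)(t - 1)(t + 4) = 0 at t ∈ {-4, 0, 1, 4}.
The Hessian is diagonal: diag(F_ss, F_tt). Second derivatives: F_ss(-1)=-120, F_ss(1)=72, F_ss(4)=-180; F_tt(-4)=-19200, F_tt(0)=1920, F_tt(1)=-1800, F_tt(4)=11520.
Saddle points occur where the two diagonal entries have opposite signs: (-1, 0), (-1, 4), (1, -4), (1, 1), (4, 0), (4, 4). Count: 6.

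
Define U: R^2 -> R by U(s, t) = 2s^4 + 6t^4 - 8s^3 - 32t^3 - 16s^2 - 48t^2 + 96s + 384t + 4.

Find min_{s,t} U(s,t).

U(s,t) separates as P(s) + Q(t) + 4, so its minimum is min P + min Q + 4.
P'(s) = 8(s - 3)(s - 2)(s + 2) vanishes at s ∈ {-2, 2, 3}; Q'(t) = 24(t - 4)(t - 2)(t + 2) vanishes at t ∈ {-2, 2, 4}.
Local minima of P (where P''>0): P(-2)=-160, P(3)=90. Local minima of Q: Q(-2)=-608, Q(4)=256.
So the global minimum of U is P(-2) + Q(-2) + 4 = -160 − 608 + 4 = -764, attained at (-2, -2).

-764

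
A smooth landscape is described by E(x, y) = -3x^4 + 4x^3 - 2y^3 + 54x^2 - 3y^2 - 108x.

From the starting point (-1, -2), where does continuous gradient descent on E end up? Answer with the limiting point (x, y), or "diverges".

E is separable, so gradient descent decouples: x follows -∂E/∂x, y follows -∂E/∂y.
∂E/∂x = -12(x - 3)(x - 1)(x + 3); at x=-1 this is -192, so x increases.
∂E/∂y = -6y(y + 1); at y=-2 this is -12, so y increases.
x converges to its nearest critical value 1 (a local min of the x-part); y converges to -1. The iterate converges to (1, -1).

(1, -1)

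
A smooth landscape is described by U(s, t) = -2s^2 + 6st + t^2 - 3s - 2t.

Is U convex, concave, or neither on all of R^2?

U is quadratic, so its Hessian is the constant matrix H = [[-4, 6], [6, 2]].
det(H) = -44, tr(H) = -2.
det(H) < 0, so H is indefinite: neither convex nor concave.

neither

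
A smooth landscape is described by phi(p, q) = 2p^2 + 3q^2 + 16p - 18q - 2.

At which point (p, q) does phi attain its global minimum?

phi(p,q) separates as A(p) + B(q) − 2, so its minimum is min A + min B − 2.
A'(p) = 4p + 16 vanishes at p ∈ {-4}; B'(q) = 6q - 18 vanishes at q ∈ {3}.
Local minima of A (where A''>0): A(-4)=-32. Local minima of B: B(3)=-27.
So the global minimum of phi is A(-4) + B(3) − 2 = -32 − 27 − 2 = -61, attained at (-4, 3).

(-4, 3)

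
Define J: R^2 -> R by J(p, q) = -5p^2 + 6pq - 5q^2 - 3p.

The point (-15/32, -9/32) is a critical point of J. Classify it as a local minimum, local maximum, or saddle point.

The Hessian of J is constant: H = [[-10, 6], [6, -10]].
det(H) = (-10)·(-10) − 6² = 64.
det(H) > 0 and tr(H) = -20 < 0, so H is negative definite and the point is a local maximum.

local maximum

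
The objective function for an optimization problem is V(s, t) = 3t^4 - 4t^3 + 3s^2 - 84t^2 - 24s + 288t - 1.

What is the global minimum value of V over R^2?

-1521

V(s,t) separates as P(s) + Q(t) − 1, so its minimum is min P + min Q − 1.
P'(s) = 6s - 24 vanishes at s ∈ {4}; Q'(t) = 12(t - 3)(t - 2)(t + 4) vanishes at t ∈ {-4, 2, 3}.
Local minima of P (where P''>0): P(4)=-48. Local minima of Q: Q(-4)=-1472, Q(3)=243.
So the global minimum of V is P(4) + Q(-4) − 1 = -48 − 1472 − 1 = -1521, attained at (4, -4).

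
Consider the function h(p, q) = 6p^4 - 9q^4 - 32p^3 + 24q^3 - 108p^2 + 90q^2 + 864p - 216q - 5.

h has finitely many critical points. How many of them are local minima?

2

h separates as a function of p plus a function of q, so ∇h=0 decouples.
∂h/∂p = 24(p - 4)(p - 3)(p + 3) = 0 at p ∈ {-3, 3, 4}; ∂h/∂q = -36(q - 3)(q - 1)(q + 2) = 0 at q ∈ {-2, 1, 3}.
The Hessian is diagonal: diag(h_pp, h_qq). Second derivatives: h_pp(-3)=1008, h_pp(3)=-144, h_pp(4)=168; h_qq(-2)=-540, h_qq(1)=216, h_qq(3)=-360.
Local minima occur where both diagonal entries positive: (-3, 1), (4, 1). Count: 2.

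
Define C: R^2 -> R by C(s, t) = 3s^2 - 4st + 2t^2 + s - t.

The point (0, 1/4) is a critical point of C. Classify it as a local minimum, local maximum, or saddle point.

The Hessian of C is constant: H = [[6, -4], [-4, 4]].
det(H) = 6·4 − (-4)² = 8.
det(H) > 0 and tr(H) = 10 > 0, so H is positive definite and the point is a local minimum.

local minimum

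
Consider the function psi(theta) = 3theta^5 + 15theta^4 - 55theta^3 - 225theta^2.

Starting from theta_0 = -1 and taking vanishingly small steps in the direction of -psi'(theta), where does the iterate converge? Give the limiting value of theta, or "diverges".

psi'(theta) = 15theta(theta - 3)(theta + 2)(theta + 5), so psi'(-1) = 240.
Gradient descent moves in the -psi' direction, i.e. theta is decreasing.
The nearest critical point in that direction is theta = -2, where psi'' = 450 > 0 (a local minimum). The iterate converges there.

-2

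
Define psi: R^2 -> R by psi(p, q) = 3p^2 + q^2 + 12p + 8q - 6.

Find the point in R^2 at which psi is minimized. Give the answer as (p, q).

psi(p,q) separates as A(p) + B(q) − 6, so its minimum is min A + min B − 6.
A'(p) = 6p + 12 vanishes at p ∈ {-2}; B'(q) = 2q + 8 vanishes at q ∈ {-4}.
Local minima of A (where A''>0): A(-2)=-12. Local minima of B: B(-4)=-16.
So the global minimum of psi is A(-2) + B(-4) − 6 = -12 − 16 − 6 = -34, attained at (-2, -4).

(-2, -4)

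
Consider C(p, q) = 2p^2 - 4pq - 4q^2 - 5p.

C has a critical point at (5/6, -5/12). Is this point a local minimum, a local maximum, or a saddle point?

saddle point

The Hessian of C is constant: H = [[4, -4], [-4, -8]].
det(H) = 4·(-8) − (-4)² = -48.
Since det(H) < 0, H is indefinite and the critical point is a saddle point.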